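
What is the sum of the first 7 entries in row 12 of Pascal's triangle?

1 + 12 + 66 + 220 + 495 + 792 + 924 = 2510.

2510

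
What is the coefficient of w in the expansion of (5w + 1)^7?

The general term is C(7,j)·(5w)^j·(1)^(7-j); the w^1 term has j = 1.
C(7,1) = 7.
Coefficient = C(7,1) · 5^1 = 7 · 5 = 35.

35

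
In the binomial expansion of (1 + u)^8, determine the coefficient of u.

8

The general term is C(8,j)·(1)^j·(u)^(8-j); the u^1 term has j = 7.
C(8,7) = 8.
Coefficient = C(8,7) = 8.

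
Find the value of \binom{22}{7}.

170544

C(22,7) = (22·21·20·19·18·17·16) / 7! = 859541760 / 5040 = 170544.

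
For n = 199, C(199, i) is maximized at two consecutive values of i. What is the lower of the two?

99

For odd n = 199, C(199,i) peaks at i = (n−1)/2 and (n+1)/2; the lower is 99.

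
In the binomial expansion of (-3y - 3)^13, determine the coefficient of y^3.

-455976378

The general term is C(13,j)·(-3y)^j·(-3)^(13-j); the y^3 term has j = 3.
C(13,3) = 286.
Coefficient = C(13,3) · (-3)^3 · (-3)^10 = 286 · (-27) · 59049 = -455976378.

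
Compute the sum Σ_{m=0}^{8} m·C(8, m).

1024

Since m·C(8,m) = 8·C(7,m−1), the sum is 8·2^7 = 8·128 = 1024.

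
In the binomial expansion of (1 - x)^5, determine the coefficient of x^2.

10

The general term is C(5,j)·(1)^j·(-x)^(5-j); the x^2 term has j = 3.
C(5,3) = 10.
Coefficient = C(5,3) = 10.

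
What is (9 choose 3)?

84

C(9,3) = (9·8·7) / 3! = 504 / 6 = 84.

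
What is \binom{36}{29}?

8347680

C(36,29) = C(36,7) by symmetry.
C(36,7) = (36·35·34·33·32·31·30) / 7! = 42072307200 / 5040 = 8347680.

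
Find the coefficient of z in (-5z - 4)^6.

The general term is C(6,j)·(-5z)^j·(-4)^(6-j); the z^1 term has j = 1.
C(6,1) = 6.
Coefficient = C(6,1) · (-5)^1 · (-4)^5 = 6 · (-5) · (-1024) = 30720.

30720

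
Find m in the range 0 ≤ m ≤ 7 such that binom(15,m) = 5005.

6

C(15,m) increases on 0 ≤ m ≤ 7. C(15,5) = 3003 and C(15,6) = 5005, so m = 6.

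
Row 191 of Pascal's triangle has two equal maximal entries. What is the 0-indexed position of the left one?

For odd n = 191, C(191,k) peaks at k = (n−1)/2 and (n+1)/2; the lesser is 95.

95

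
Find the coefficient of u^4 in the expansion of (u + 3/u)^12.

General term: C(12,j)·(u)^j·(3/u)^(12-j), with u-exponent 1j − 1(12−j) = 2j − 12.
Set 2j − 12 = 4: j = 8.
C(12,8) = 495; 1^8 = 1; 3^4 = 81.
Coefficient = 495 · 1 · 81 = 40095.

40095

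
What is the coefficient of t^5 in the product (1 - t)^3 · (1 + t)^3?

Coefficient of t^5 = Σ_{j} C(3,j)·(-1)^j·C(3,5-j)·1^(5-j) for j from 2 to 3.
= 3 + (-3) = 0.

0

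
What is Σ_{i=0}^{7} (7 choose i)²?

By Vandermonde's identity, Σ C(7,i)² = C(14,7) = 3432.

3432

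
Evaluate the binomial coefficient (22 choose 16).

74613

C(22,16) = C(22,6) by symmetry.
C(22,6) = (22·21·20·19·18·17) / 6! = 53721360 / 720 = 74613.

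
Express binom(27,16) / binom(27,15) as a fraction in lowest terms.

3/4

C(n,k+1)/C(n,k) = (n−k)/(k+1) = (27−15)/(15+1) = 12/16 = 3/4.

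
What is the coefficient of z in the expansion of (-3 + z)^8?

The general term is C(8,j)·(-3)^j·(z)^(8-j); the z^1 term has j = 7.
C(8,7) = 8.
Coefficient = C(8,7) · (-3)^7 = 8 · (-2187) = -17496.

-17496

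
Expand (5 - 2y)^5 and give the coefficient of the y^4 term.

The general term is C(5,j)·(5)^j·(-2y)^(5-j); the y^4 term has j = 1.
C(5,1) = 5.
Coefficient = C(5,1) · 5^1 · (-2)^4 = 5 · 5 · 16 = 400.

400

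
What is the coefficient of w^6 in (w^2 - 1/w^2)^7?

21

General term: C(7,j)·(w^2)^j·(-1/w^2)^(7-j), with w-exponent 2j − 2(7−j) = 4j − 14.
Set 4j − 14 = 6: j = 5.
C(7,5) = 21; 1^5 = 1; (-1)^2 = 1.
Coefficient = 21 · 1 · 1 = 21.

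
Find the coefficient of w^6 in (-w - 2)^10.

The general term is C(10,j)·(-w)^j·(-2)^(10-j); the w^6 term has j = 6.
C(10,6) = 210.
Coefficient = C(10,6) · (-2)^4 = 210 · 16 = 3360.

3360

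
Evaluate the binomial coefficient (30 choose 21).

C(30,21) = C(30,9) by symmetry.
C(30,9) = (30·29·28·27·26·25·24·23·22) / 9! = 5191778592000 / 362880 = 14307150.

14307150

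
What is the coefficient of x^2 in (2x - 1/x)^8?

-1792

General term: C(8,j)·(2x)^j·(-1/x)^(8-j), with x-exponent 1j − 1(8−j) = 2j − 8.
Set 2j − 8 = 2: j = 5.
C(8,5) = 56; 2^5 = 32; (-1)^3 = -1.
Coefficient = 56 · 32 · (-1) = -1792.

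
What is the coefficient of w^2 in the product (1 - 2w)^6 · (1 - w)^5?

130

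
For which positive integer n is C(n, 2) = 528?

n(n−1)/2 = 528 ⇒ n(n−1) = 1056. Since 33·32 = 1056, n = 33.

33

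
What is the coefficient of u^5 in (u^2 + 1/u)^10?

252

General term: C(10,j)·(u^2)^j·(1/u)^(10-j), with u-exponent 2j − 1(10−j) = 3j − 10.
Set 3j − 10 = 5: j = 5.
C(10,5) = 252; 1^5 = 1; 1^5 = 1.
Coefficient = 252 · 1 · 1 = 252.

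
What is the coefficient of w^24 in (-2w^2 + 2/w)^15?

General term: C(15,j)·(-2w^2)^j·(2/w)^(15-j), with w-exponent 2j − 1(15−j) = 3j − 15.
Set 3j − 15 = 24: j = 13.
C(15,13) = 105; (-2)^13 = -8192; 2^2 = 4.
Coefficient = 105 · (-8192) · 4 = -3440640.

-3440640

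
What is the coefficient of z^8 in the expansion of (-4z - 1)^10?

The general term is C(10,j)·(-4z)^j·(-1)^(10-j); the z^8 term has j = 8.
C(10,8) = 45.
Coefficient = C(10,8) · (-4)^8 = 45 · 65536 = 2949120.

2949120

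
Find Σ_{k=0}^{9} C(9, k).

Setting x = 1 in (1+x)^9 gives Σ C(9,k) = 2^9 = 512.

512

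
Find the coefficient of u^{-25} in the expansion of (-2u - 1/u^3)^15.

-96096

General term: C(15,j)·(-2u)^j·(-1/u^3)^(15-j), with u-exponent 1j − 3(15−j) = 4j − 45.
Set 4j − 45 = -25: j = 5.
C(15,5) = 3003; (-2)^5 = -32; (-1)^10 = 1.
Coefficient = 3003 · (-32) · 1 = -96096.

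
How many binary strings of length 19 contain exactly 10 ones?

92378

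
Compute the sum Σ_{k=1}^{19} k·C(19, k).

4980736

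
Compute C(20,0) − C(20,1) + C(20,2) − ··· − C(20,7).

-50388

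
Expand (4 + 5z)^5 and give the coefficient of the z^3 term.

The general term is C(5,j)·(4)^j·(5z)^(5-j); the z^3 term has j = 2.
C(5,2) = 10.
Coefficient = C(5,2) · 4^2 · 5^3 = 10 · 16 · 125 = 20000.

20000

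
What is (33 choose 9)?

C(33,9) = (33·32·31·30·29·28·27·26·25) / 9! = 13995229248000 / 362880 = 38567100.

38567100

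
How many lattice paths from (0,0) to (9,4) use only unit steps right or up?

Each path is a sequence of 13 steps with 9 rights: C(13,9) = 715.

715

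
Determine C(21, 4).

5985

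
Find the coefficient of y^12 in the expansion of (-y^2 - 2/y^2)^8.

General term: C(8,j)·(-y^2)^j·(-2/y^2)^(8-j), with y-exponent 2j − 2(8−j) = 4j − 16.
Set 4j − 16 = 12: j = 7.
C(8,7) = 8; (-1)^7 = -1; (-2)^1 = -2.
Coefficient = 8 · (-1) · (-2) = 16.

16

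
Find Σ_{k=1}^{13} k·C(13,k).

Differentiating (1+x)^13 and setting x=1: Σ k·C(13,k) = 13·2^12 = 53248.

53248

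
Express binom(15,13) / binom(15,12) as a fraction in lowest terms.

3/13

C(n,k+1)/C(n,k) = (n−k)/(k+1) = (15−12)/(12+1) = 3/13.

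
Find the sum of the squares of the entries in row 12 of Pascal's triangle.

2704156

By Vandermonde's identity, Σ C(12,r)² = C(24,12) = 2704156.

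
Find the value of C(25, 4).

C(25,4) = (25·24·23·22) / 4! = 303600 / 24 = 12650.

12650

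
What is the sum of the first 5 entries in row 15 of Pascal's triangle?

1941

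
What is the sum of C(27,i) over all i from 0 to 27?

134217728

Setting x = 1 in (1+x)^27 gives Σ C(27,i) = 2^27 = 134217728.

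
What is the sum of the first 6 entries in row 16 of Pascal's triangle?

1 + 16 + 120 + 560 + 1820 + 4368 = 6885.

6885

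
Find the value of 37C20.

15905368710

C(37,20) = C(37,17) by symmetry.
C(37,17) = (37·36·35·34·33·32·31·30·29·28·27·26·25·24·23·22·21) / 17! = 5657339689378493276160000 / 355687428096000 = 15905368710.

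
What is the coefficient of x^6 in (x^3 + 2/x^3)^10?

3360

General term: C(10,j)·(x^3)^j·(2/x^3)^(10-j), with x-exponent 3j − 3(10−j) = 6j − 30.
Set 6j − 30 = 6: j = 6.
C(10,6) = 210; 1^6 = 1; 2^4 = 16.
Coefficient = 210 · 1 · 16 = 3360.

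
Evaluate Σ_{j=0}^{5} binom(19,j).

1 + 19 + 171 + 969 + 3876 + 11628 = 16664.

16664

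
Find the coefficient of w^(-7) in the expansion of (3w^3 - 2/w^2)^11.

General term: C(11,j)·(3w^3)^j·(-2/w^2)^(11-j), with w-exponent 3j − 2(11−j) = 5j − 22.
Set 5j − 22 = -7: j = 3.
C(11,3) = 165; 3^3 = 27; (-2)^8 = 256.
Coefficient = 165 · 27 · 256 = 1140480.

1140480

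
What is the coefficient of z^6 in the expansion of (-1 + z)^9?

-84

The general term is C(9,j)·(-1)^j·(z)^(9-j); the z^6 term has j = 3.
C(9,3) = 84.
Coefficient = C(9,3) · (-1)^3 = 84 · (-1) = -84.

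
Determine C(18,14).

3060

C(18,14) = C(18,4) by symmetry.
C(18,4) = (18·17·16·15) / 4! = 73440 / 24 = 3060.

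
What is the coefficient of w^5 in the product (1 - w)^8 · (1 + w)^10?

Coefficient of w^5 = Σ_{j} C(8,j)·(-1)^j·C(10,5-j)·1^(5-j) for j from 0 to 5.
= 252 + (-1680) + 3360 + (-2520) + 700 + (-56) = 56.

56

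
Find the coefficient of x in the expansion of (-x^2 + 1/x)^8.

-56

General term: C(8,j)·(-x^2)^j·(1/x)^(8-j), with x-exponent 2j − 1(8−j) = 3j − 8.
Set 3j − 8 = 1: j = 3.
C(8,3) = 56; (-1)^3 = -1; 1^5 = 1.
Coefficient = 56 · (-1) · 1 = -56.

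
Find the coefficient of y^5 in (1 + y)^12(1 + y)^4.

4368

(1 + y)^12(1 + y)^4 = (1 + y)^16, so the coefficient of y^5 is C(16,5)·1^5 = 4368·1 = 4368.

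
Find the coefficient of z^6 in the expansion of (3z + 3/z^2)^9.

177147

General term: C(9,j)·(3z)^j·(3/z^2)^(9-j), with z-exponent 1j − 2(9−j) = 3j − 18.
Set 3j − 18 = 6: j = 8.
C(9,8) = 9; 3^8 = 6561; 3^1 = 3.
Coefficient = 9 · 6561 · 3 = 177147.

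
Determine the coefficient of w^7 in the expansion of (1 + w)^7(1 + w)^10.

Coefficient of w^7 = Σ_{j} C(7,j)·C(10,7-j) for j from 0 to 7.
= 120 + 1470 + 5292 + 7350 + 4200 + 945 + 70 + 1 = 19448.

19448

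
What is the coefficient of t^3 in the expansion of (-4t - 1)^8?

3584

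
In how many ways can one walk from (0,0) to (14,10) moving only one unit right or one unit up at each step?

1961256

Each path is a sequence of 24 steps with 14 rights: C(24,14) = 1961256.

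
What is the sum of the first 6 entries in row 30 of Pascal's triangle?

174437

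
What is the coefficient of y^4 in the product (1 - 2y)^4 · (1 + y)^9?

Coefficient of y^4 = Σ_{j} C(4,j)·(-2)^j·C(9,4-j)·1^(4-j) for j from 0 to 4.
= 126 + (-672) + 864 + (-288) + 16 = 46.

46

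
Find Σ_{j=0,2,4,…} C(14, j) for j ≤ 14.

Even-j terms of row 14 sum to 2^13 = 8192.

8192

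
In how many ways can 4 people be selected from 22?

7315

This is C(22,4) = 7315.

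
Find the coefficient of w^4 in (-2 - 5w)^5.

-6250

The general term is C(5,j)·(-2)^j·(-5w)^(5-j); the w^4 term has j = 1.
C(5,1) = 5.
Coefficient = C(5,1) · (-2)^1 · (-5)^4 = 5 · (-2) · 625 = -6250.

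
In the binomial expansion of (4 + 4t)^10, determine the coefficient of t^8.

The general term is C(10,j)·(4)^j·(4t)^(10-j); the t^8 term has j = 2.
C(10,2) = 45.
Coefficient = C(10,2) · 4^2 · 4^8 = 45 · 16 · 65536 = 47185920.

47185920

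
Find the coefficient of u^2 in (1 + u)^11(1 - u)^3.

Coefficient of u^2 = Σ_{j} C(11,j)·1^j·C(3,2-j)·(-1)^(2-j) for j from 0 to 2.
= 3 + (-33) + 55 = 25.

25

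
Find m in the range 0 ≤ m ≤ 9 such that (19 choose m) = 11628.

5

C(19,m) increases on 0 ≤ m ≤ 9. C(19,4) = 3876 and C(19,5) = 11628, so m = 5.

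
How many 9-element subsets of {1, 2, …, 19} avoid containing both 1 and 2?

All 9-subsets: C(19,9) = 92378. Those containing both fixed elements: C(17,7) = 19448.
92378 − 19448 = 72930.

72930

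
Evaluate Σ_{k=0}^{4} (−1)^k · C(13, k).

The partial alternating sum Σ_{k=0}^{4} (−1)^k C(13,k) = (−1)^4 C(12,4) = 495.

495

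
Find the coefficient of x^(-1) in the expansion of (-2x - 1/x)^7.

-280

General term: C(7,j)·(-2x)^j·(-1/x)^(7-j), with x-exponent 1j − 1(7−j) = 2j − 7.
Set 2j − 7 = -1: j = 3.
C(7,3) = 35; (-2)^3 = -8; (-1)^4 = 1.
Coefficient = 35 · (-8) · 1 = -280.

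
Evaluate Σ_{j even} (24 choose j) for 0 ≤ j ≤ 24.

8388608

Half of (1+1)^24 + (1−1)^24 gives the even-index sum: 2^23 = 8388608.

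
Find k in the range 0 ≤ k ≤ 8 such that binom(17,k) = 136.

2

C(17,k) increases on 0 ≤ k ≤ 8. C(17,1) = 17 and C(17,2) = 136, so k = 2.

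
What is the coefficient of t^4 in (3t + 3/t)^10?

7085880

General term: C(10,j)·(3t)^j·(3/t)^(10-j), with t-exponent 1j − 1(10−j) = 2j − 10.
Set 2j − 10 = 4: j = 7.
C(10,7) = 120; 3^7 = 2187; 3^3 = 27.
Coefficient = 120 · 2187 · 27 = 7085880.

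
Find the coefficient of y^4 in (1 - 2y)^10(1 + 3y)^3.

Coefficient of y^4 = Σ_{j} C(10,j)·(-2)^j·C(3,4-j)·3^(4-j) for j from 1 to 4.
= (-540) + 4860 + (-8640) + 3360 = -960.

-960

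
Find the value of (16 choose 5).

4368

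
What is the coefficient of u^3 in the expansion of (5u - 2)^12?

The general term is C(12,j)·(5u)^j·(-2)^(12-j); the u^3 term has j = 3.
C(12,3) = 220.
Coefficient = C(12,3) · 5^3 · (-2)^9 = 220 · 125 · (-512) = -14080000.

-14080000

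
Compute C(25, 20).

C(25,20) = C(25,5) by symmetry.
C(25,5) = (25·24·23·22·21) / 5! = 6375600 / 120 = 53130.

53130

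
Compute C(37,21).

C(37,21) = C(37,16) by symmetry.
C(37,16) = (37·36·35·34·33·32·31·30·29·28·27·26·25·24·23·22) / 16! = 269397128065642536960000 / 20922789888000 = 12875774670.

12875774670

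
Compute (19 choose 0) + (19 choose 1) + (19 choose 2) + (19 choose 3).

1 + 19 + 171 + 969 = 1160.

1160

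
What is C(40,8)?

76904685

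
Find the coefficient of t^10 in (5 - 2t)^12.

1689600

The general term is C(12,j)·(5)^j·(-2t)^(12-j); the t^10 term has j = 2.
C(12,2) = 66.
Coefficient = C(12,2) · 5^2 · (-2)^10 = 66 · 25 · 1024 = 1689600.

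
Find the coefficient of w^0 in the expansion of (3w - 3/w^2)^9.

-1653372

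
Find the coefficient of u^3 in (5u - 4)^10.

-245760000

The general term is C(10,j)·(5u)^j·(-4)^(10-j); the u^3 term has j = 3.
C(10,3) = 120.
Coefficient = C(10,3) · 5^3 · (-4)^7 = 120 · 125 · (-16384) = -245760000.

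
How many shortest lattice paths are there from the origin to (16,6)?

Each path is a sequence of 22 steps with 16 rights: C(22,16) = 74613.

74613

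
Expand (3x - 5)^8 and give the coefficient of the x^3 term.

-4725000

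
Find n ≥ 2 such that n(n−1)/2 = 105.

n(n−1)/2 = 105 ⇒ n(n−1) = 210. Since 15·14 = 210, n = 15.

15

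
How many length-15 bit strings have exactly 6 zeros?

Choose the 6 positions: C(15,6) = 5005.

5005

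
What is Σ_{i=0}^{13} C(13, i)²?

By Vandermonde's identity, Σ C(13,i)² = C(26,13) = 10400600.

10400600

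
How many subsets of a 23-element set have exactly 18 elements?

Choose the 18 positions: C(23,18) = 33649.

33649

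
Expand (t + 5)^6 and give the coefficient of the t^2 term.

The general term is C(6,j)·(t)^j·(5)^(6-j); the t^2 term has j = 2.
C(6,2) = 15.
Coefficient = C(6,2) · 5^4 = 15 · 625 = 9375.

9375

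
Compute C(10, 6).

C(10,6) = C(10,4) by symmetry.
C(10,4) = (10·9·8·7) / 4! = 5040 / 24 = 210.

210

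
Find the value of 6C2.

C(6,2) = (6·5) / 2! = 30 / 2 = 15.

15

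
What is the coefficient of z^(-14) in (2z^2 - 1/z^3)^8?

112

General term: C(8,j)·(2z^2)^j·(-1/z^3)^(8-j), with z-exponent 2j − 3(8−j) = 5j − 24.
Set 5j − 24 = -14: j = 2.
C(8,2) = 28; 2^2 = 4; (-1)^6 = 1.
Coefficient = 28 · 4 · 1 = 112.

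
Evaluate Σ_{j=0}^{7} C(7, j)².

Σ C(7,j)² is the coefficient of x^7 in (1+x)^7(1+x)^7 = (1+x)^14, i.e. C(14,7) = 3432.

3432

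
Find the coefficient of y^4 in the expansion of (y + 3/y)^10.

3240

General term: C(10,j)·(y)^j·(3/y)^(10-j), with y-exponent 1j − 1(10−j) = 2j − 10.
Set 2j − 10 = 4: j = 7.
C(10,7) = 120; 1^7 = 1; 3^3 = 27.
Coefficient = 120 · 1 · 27 = 3240.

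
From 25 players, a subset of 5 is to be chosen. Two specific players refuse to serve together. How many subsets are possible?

51359

All 5-subsets: C(25,5) = 53130. Those containing both fixed elements: C(23,3) = 1771.
53130 − 1771 = 51359.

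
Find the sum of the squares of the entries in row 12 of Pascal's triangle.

Σ C(12,r)² is the coefficient of x^12 in (1+x)^12(1+x)^12 = (1+x)^24, i.e. C(24,12) = 2704156.

2704156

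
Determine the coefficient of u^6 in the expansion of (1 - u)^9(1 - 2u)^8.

Coefficient of u^6 = Σ_{j} C(9,j)·(-1)^j·C(8,6-j)·(-2)^(6-j) for j from 0 to 6.
= 1792 + 16128 + 40320 + 37632 + 14112 + 2016 + 84 = 112084.

112084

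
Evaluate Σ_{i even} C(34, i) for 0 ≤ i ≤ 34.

8589934592

Even-i terms of row 34 sum to 2^33 = 8589934592.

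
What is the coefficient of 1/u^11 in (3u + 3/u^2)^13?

2051893701

General term: C(13,j)·(3u)^j·(3/u^2)^(13-j), with u-exponent 1j − 2(13−j) = 3j − 26.
Set 3j − 26 = -11: j = 5.
C(13,5) = 1287; 3^5 = 243; 3^8 = 6561.
Coefficient = 1287 · 243 · 6561 = 2051893701.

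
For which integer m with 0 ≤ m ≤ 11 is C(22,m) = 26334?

C(22,m) increases on 0 ≤ m ≤ 11. C(22,4) = 7315 and C(22,5) = 26334, so m = 5.

5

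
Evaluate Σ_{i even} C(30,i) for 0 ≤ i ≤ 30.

Even-i terms of row 30 sum to 2^29 = 536870912.

536870912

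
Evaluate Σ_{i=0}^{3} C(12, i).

1 + 12 + 66 + 220 = 299.

299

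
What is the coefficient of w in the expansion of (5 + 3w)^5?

The general term is C(5,j)·(5)^j·(3w)^(5-j); the w^1 term has j = 4.
C(5,4) = 5.
Coefficient = C(5,4) · 5^4 · 3^1 = 5 · 625 · 3 = 9375.

9375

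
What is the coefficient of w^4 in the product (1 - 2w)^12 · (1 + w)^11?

Coefficient of w^4 = Σ_{j} C(12,j)·(-2)^j·C(11,4-j)·1^(4-j) for j from 0 to 4.
= 330 + (-3960) + 14520 + (-19360) + 7920 = -550.

-550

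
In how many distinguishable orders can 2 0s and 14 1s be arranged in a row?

120

Choose positions for the 0s: C(16,2) = 120.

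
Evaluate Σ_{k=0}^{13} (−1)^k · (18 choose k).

-2380

The partial alternating sum Σ_{k=0}^{13} (−1)^k C(18,k) = (−1)^13 C(17,13) = -2380.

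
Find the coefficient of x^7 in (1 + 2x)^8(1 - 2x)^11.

17920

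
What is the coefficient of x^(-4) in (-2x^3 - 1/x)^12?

264

General term: C(12,j)·(-2x^3)^j·(-1/x)^(12-j), with x-exponent 3j − 1(12−j) = 4j − 12.
Set 4j − 12 = -4: j = 2.
C(12,2) = 66; (-2)^2 = 4; (-1)^10 = 1.
Coefficient = 66 · 4 · 1 = 264.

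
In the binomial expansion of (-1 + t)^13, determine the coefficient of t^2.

-78

The general term is C(13,j)·(-1)^j·(t)^(13-j); the t^2 term has j = 11.
C(13,11) = 78.
Coefficient = C(13,11) · (-1)^11 = 78 · (-1) = -78.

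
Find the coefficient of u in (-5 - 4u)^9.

The general term is C(9,j)·(-5)^j·(-4u)^(9-j); the u^1 term has j = 8.
C(9,8) = 9.
Coefficient = C(9,8) · (-5)^8 · (-4)^1 = 9 · 390625 · (-4) = -14062500.

-14062500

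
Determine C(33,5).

237336

C(33,5) = (33·32·31·30·29) / 5! = 28480320 / 120 = 237336.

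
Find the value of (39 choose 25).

C(39,25) = C(39,14) by symmetry.
C(39,14) = (39·38·37·36·35·34·33·32·31·30·29·28·27·26) / 14! = 1315041316842168115200 / 87178291200 = 15084504396.

15084504396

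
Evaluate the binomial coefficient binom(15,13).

105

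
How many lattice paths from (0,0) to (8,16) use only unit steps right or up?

735471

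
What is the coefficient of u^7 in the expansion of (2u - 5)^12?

-316800000

The general term is C(12,j)·(2u)^j·(-5)^(12-j); the u^7 term has j = 7.
C(12,7) = 792.
Coefficient = C(12,7) · 2^7 · (-5)^5 = 792 · 128 · (-3125) = -316800000.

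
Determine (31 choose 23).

C(31,23) = C(31,8) by symmetry.
C(31,8) = (31·30·29·28·27·26·25·24) / 8! = 318073392000 / 40320 = 7888725.

7888725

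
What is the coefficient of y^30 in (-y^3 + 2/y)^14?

General term: C(14,j)·(-y^3)^j·(2/y)^(14-j), with y-exponent 3j − 1(14−j) = 4j − 14.
Set 4j − 14 = 30: j = 11.
C(14,11) = 364; (-1)^11 = -1; 2^3 = 8.
Coefficient = 364 · (-1) · 8 = -2912.

-2912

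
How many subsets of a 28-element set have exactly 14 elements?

40116600

Choose the 14 positions: C(28,14) = 40116600.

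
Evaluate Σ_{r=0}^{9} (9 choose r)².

48620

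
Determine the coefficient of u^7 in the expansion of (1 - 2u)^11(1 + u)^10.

-4500

Coefficient of u^7 = Σ_{j} C(11,j)·(-2)^j·C(10,7-j)·1^(7-j) for j from 0 to 7.
= 120 + (-4620) + 55440 + (-277200) + 633600 + (-665280) + 295680 + (-42240) = -4500.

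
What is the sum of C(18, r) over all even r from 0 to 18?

Half of (1+1)^18 + (1−1)^18 gives the even-index sum: 2^17 = 131072.

131072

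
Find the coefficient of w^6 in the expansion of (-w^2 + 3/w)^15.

General term: C(15,j)·(-w^2)^j·(3/w)^(15-j), with w-exponent 2j − 1(15−j) = 3j − 15.
Set 3j − 15 = 6: j = 7.
C(15,7) = 6435; (-1)^7 = -1; 3^8 = 6561.
Coefficient = 6435 · (-1) · 6561 = -42220035.

-42220035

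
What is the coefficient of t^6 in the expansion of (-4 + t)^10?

53760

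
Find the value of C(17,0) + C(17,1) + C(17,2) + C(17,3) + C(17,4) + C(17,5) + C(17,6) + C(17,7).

41226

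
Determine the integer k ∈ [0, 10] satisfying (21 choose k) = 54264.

6

C(21,k) increases on 0 ≤ k ≤ 10. C(21,5) = 20349 and C(21,6) = 54264, so k = 6.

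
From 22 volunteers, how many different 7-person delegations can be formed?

170544

This is C(22,7) = 170544.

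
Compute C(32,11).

C(32,11) = (32·31·30·29·28·27·26·25·24·23·22) / 11! = 5150244363264000 / 39916800 = 129024480.

129024480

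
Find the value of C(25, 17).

1081575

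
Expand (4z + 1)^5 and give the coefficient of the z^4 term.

1280

The general term is C(5,j)·(4z)^j·(1)^(5-j); the z^4 term has j = 4.
C(5,4) = 5.
Coefficient = C(5,4) · 4^4 = 5 · 256 = 1280.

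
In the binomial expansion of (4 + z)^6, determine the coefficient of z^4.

240

The general term is C(6,j)·(4)^j·(z)^(6-j); the z^4 term has j = 2.
C(6,2) = 15.
Coefficient = C(6,2) · 4^2 = 15 · 16 = 240.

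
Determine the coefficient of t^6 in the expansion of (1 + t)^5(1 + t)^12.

(1 + t)^5(1 + t)^12 = (1 + t)^17, so the coefficient of t^6 is C(17,6)·1^6 = 12376·1 = 12376.

12376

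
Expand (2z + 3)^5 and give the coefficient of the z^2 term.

1080

The general term is C(5,j)·(2z)^j·(3)^(5-j); the z^2 term has j = 2.
C(5,2) = 10.
Coefficient = C(5,2) · 2^2 · 3^3 = 10 · 4 · 27 = 1080.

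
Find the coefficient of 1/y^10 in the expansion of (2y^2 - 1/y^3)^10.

3360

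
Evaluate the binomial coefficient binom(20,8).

125970

C(20,8) = (20·19·18·17·16·15·14·13) / 8! = 5079110400 / 40320 = 125970.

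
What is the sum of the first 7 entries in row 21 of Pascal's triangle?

1 + 21 + 210 + 1330 + 5985 + 20349 + 54264 = 82160.

82160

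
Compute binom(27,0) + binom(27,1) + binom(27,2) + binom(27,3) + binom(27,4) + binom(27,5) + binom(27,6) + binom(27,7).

1285624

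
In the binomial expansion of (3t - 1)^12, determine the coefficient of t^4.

The general term is C(12,j)·(3t)^j·(-1)^(12-j); the t^4 term has j = 4.
C(12,4) = 495.
Coefficient = C(12,4) · 3^4 = 495 · 81 = 40095.

40095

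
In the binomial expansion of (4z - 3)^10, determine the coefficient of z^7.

-53084160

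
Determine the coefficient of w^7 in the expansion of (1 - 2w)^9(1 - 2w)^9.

-4073472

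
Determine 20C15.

15504

C(20,15) = C(20,5) by symmetry.
C(20,5) = (20·19·18·17·16) / 5! = 1860480 / 120 = 15504.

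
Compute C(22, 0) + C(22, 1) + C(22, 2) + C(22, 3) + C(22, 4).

9109

1 + 22 + 231 + 1540 + 7315 = 9109.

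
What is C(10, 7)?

120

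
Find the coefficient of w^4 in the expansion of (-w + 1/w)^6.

-6

General term: C(6,j)·(-w)^j·(1/w)^(6-j), with w-exponent 1j − 1(6−j) = 2j − 6.
Set 2j − 6 = 4: j = 5.
C(6,5) = 6; (-1)^5 = -1; 1^1 = 1.
Coefficient = 6 · (-1) · 1 = -6.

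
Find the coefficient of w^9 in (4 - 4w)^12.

-3690987520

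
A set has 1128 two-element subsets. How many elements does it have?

48

n(n−1)/2 = 1128 ⇒ n(n−1) = 2256. Since 48·47 = 2256, n = 48.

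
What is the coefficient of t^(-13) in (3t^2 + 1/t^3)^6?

18

General term: C(6,j)·(3t^2)^j·(1/t^3)^(6-j), with t-exponent 2j − 3(6−j) = 5j − 18.
Set 5j − 18 = -13: j = 1.
C(6,1) = 6; 3^1 = 3; 1^5 = 1.
Coefficient = 6 · 3 · 1 = 18.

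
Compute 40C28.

C(40,28) = C(40,12) by symmetry.
C(40,12) = (40·39·38·37·36·35·34·33·32·31·30·29) / 12! = 2676111755885568000 / 479001600 = 5586853480.

5586853480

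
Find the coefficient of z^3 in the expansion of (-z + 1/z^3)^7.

General term: C(7,j)·(-z)^j·(1/z^3)^(7-j), with z-exponent 1j − 3(7−j) = 4j − 21.
Set 4j − 21 = 3: j = 6.
C(7,6) = 7; (-1)^6 = 1; 1^1 = 1.
Coefficient = 7 · 1 · 1 = 7.

7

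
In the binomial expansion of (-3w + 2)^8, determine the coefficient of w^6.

81648

The general term is C(8,j)·(-3w)^j·(2)^(8-j); the w^6 term has j = 6.
C(8,6) = 28.
Coefficient = C(8,6) · (-3)^6 · 2^2 = 28 · 729 · 4 = 81648.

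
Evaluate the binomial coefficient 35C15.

C(35,15) = (35·34·33·32·31·30·29·28·27·26·25·24·23·22·21) / 15! = 4247252019052922880000 / 1307674368000 = 3247943160.

3247943160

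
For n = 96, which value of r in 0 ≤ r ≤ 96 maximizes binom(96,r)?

48

C(96,r) is maximized at r = 96/2 = 48.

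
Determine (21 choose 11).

352716

C(21,11) = C(21,10) by symmetry.
C(21,10) = (21·20·19·18·17·16·15·14·13·12) / 10! = 1279935820800 / 3628800 = 352716.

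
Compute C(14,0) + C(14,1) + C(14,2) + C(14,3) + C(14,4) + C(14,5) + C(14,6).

1 + 14 + 91 + 364 + 1001 + 2002 + 3003 = 6476.

6476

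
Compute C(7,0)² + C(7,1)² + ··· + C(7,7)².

3432

By Vandermonde's identity, Σ C(7,j)² = C(14,7) = 3432.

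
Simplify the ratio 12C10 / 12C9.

C(n,k+1)/C(n,k) = (n−k)/(k+1) = (12−9)/(9+1) = 3/10.

3/10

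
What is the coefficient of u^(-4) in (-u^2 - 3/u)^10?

295245

General term: C(10,j)·(-u^2)^j·(-3/u)^(10-j), with u-exponent 2j − 1(10−j) = 3j − 10.
Set 3j − 10 = -4: j = 2.
C(10,2) = 45; (-1)^2 = 1; (-3)^8 = 6561.
Coefficient = 45 · 1 · 6561 = 295245.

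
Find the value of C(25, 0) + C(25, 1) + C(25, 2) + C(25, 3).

1 + 25 + 300 + 2300 = 2626.

2626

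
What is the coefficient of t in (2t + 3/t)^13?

General term: C(13,j)·(2t)^j·(3/t)^(13-j), with t-exponent 1j − 1(13−j) = 2j − 13.
Set 2j − 13 = 1: j = 7.
C(13,7) = 1716; 2^7 = 128; 3^6 = 729.
Coefficient = 1716 · 128 · 729 = 160123392.

160123392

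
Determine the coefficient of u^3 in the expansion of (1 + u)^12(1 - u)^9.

Coefficient of u^3 = Σ_{j} C(12,j)·1^j·C(9,3-j)·(-1)^(3-j) for j from 0 to 3.
= (-84) + 432 + (-594) + 220 = -26.

-26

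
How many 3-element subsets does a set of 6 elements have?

20

C(6,3) = (6·5·4) / 3! = 120 / 6 = 20.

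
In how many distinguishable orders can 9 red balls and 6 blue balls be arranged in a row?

Choose positions for the red balls: C(15,9) = 5005.

5005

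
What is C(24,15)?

C(24,15) = C(24,9) by symmetry.
C(24,9) = (24·23·22·21·20·19·18·17·16) / 9! = 474467051520 / 362880 = 1307504.

1307504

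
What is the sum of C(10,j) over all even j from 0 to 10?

Half of (1+1)^10 + (1−1)^10 gives the even-index sum: 2^9 = 512.

512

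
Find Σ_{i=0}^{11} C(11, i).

Setting x = 1 in (1+x)^11 gives Σ C(11,i) = 2^11 = 2048.

2048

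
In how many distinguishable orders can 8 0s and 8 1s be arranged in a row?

12870

Choose positions for the 0s: C(16,8) = 12870.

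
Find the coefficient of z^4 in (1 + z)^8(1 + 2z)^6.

Coefficient of z^4 = Σ_{j} C(8,j)·1^j·C(6,4-j)·2^(4-j) for j from 0 to 4.
= 240 + 1280 + 1680 + 672 + 70 = 3942.

3942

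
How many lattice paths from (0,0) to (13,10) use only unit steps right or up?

1144066

Each path is a sequence of 23 steps with 13 rights: C(23,13) = 1144066.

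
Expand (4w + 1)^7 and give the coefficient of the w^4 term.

8960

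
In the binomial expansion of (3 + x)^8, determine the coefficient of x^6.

The general term is C(8,j)·(3)^j·(x)^(8-j); the x^6 term has j = 2.
C(8,2) = 28.
Coefficient = C(8,2) · 3^2 = 28 · 9 = 252.

252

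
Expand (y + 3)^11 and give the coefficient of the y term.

649539

The general term is C(11,j)·(y)^j·(3)^(11-j); the y^1 term has j = 1.
C(11,1) = 11.
Coefficient = C(11,1) · 3^10 = 11 · 59049 = 649539.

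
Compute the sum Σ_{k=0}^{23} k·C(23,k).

96468992

Since k·C(23,k) = 23·C(22,k−1), the sum is 23·2^22 = 23·4194304 = 96468992.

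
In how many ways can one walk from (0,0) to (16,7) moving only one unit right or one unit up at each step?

Each path is a sequence of 23 steps with 16 rights: C(23,16) = 245157.

245157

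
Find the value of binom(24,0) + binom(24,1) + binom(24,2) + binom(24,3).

2325

1 + 24 + 276 + 2024 = 2325.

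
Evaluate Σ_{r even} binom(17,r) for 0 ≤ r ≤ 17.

65536

Half of (1+1)^17 + (1−1)^17 gives the even-index sum: 2^16 = 65536.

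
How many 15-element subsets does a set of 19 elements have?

3876

C(19,15) = C(19,4) by symmetry.
C(19,4) = (19·18·17·16) / 4! = 93024 / 24 = 3876.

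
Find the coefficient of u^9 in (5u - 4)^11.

The general term is C(11,j)·(5u)^j·(-4)^(11-j); the u^9 term has j = 9.
C(11,9) = 55.
Coefficient = C(11,9) · 5^9 · (-4)^2 = 55 · 1953125 · 16 = 1718750000.

1718750000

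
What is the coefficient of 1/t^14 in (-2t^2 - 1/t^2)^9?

General term: C(9,j)·(-2t^2)^j·(-1/t^2)^(9-j), with t-exponent 2j − 2(9−j) = 4j − 18.
Set 4j − 18 = -14: j = 1.
C(9,1) = 9; (-2)^1 = -2; (-1)^8 = 1.
Coefficient = 9 · (-2) · 1 = -18.

-18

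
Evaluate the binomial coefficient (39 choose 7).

15380937

C(39,7) = (39·38·37·36·35·34·33) / 7! = 77519922480 / 5040 = 15380937.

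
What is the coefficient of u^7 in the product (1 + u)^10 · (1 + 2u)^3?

6084

Coefficient of u^7 = Σ_{j} C(10,j)·1^j·C(3,7-j)·2^(7-j) for j from 4 to 7.
= 1680 + 3024 + 1260 + 120 = 6084.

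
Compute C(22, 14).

C(22,14) = C(22,8) by symmetry.
C(22,8) = (22·21·20·19·18·17·16·15) / 8! = 12893126400 / 40320 = 319770.

319770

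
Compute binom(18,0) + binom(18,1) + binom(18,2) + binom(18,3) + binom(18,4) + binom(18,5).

12616

1 + 18 + 153 + 816 + 3060 + 8568 = 12616.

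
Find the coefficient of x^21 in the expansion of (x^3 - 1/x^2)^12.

General term: C(12,j)·(x^3)^j·(-1/x^2)^(12-j), with x-exponent 3j − 2(12−j) = 5j − 24.
Set 5j − 24 = 21: j = 9.
C(12,9) = 220; 1^9 = 1; (-1)^3 = -1.
Coefficient = 220 · 1 · (-1) = -220.

-220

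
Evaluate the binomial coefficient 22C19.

C(22,19) = C(22,3) by symmetry.
C(22,3) = (22·21·20) / 3! = 9240 / 6 = 1540.

1540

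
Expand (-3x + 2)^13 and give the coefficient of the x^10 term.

135104112

The general term is C(13,j)·(-3x)^j·(2)^(13-j); the x^10 term has j = 10.
C(13,10) = 286.
Coefficient = C(13,10) · (-3)^10 · 2^3 = 286 · 59049 · 8 = 135104112.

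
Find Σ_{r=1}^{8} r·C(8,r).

1024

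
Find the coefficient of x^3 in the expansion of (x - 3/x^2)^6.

General term: C(6,j)·(x)^j·(-3/x^2)^(6-j), with x-exponent 1j − 2(6−j) = 3j − 12.
Set 3j − 12 = 3: j = 5.
C(6,5) = 6; 1^5 = 1; (-3)^1 = -3.
Coefficient = 6 · 1 · (-3) = -18.

-18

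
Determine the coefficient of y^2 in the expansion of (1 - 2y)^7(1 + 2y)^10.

Coefficient of y^2 = Σ_{j} C(7,j)·(-2)^j·C(10,2-j)·2^(2-j) for j from 0 to 2.
= 180 + (-280) + 84 = -16.

-16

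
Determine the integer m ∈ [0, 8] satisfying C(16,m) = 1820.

4

C(16,m) increases on 0 ≤ m ≤ 8. C(16,3) = 560 and C(16,4) = 1820, so m = 4.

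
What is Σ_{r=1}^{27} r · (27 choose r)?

1811939328

Since r·C(27,r) = 27·C(26,r−1), the sum is 27·2^26 = 27·67108864 = 1811939328.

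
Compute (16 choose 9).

C(16,9) = C(16,7) by symmetry.
C(16,7) = (16·15·14·13·12·11·10) / 7! = 57657600 / 5040 = 11440.

11440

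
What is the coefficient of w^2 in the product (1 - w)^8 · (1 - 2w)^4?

116

Coefficient of w^2 = Σ_{j} C(8,j)·(-1)^j·C(4,2-j)·(-2)^(2-j) for j from 0 to 2.
= 24 + 64 + 28 = 116.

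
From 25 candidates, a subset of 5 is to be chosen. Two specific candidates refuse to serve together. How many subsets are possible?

All 5-subsets: C(25,5) = 53130. Those containing both fixed elements: C(23,3) = 1771.
53130 − 1771 = 51359.

51359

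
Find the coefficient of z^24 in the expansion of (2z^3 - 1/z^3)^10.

-5120

General term: C(10,j)·(2z^3)^j·(-1/z^3)^(10-j), with z-exponent 3j − 3(10−j) = 6j − 30.
Set 6j − 30 = 24: j = 9.
C(10,9) = 10; 2^9 = 512; (-1)^1 = -1.
Coefficient = 10 · 512 · (-1) = -5120.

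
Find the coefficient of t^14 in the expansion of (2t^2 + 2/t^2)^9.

General term: C(9,j)·(2t^2)^j·(2/t^2)^(9-j), with t-exponent 2j − 2(9−j) = 4j − 18.
Set 4j − 18 = 14: j = 8.
C(9,8) = 9; 2^8 = 256; 2^1 = 2.
Coefficient = 9 · 256 · 2 = 4608.

4608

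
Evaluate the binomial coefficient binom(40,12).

5586853480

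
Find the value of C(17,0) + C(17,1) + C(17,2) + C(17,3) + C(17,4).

1 + 17 + 136 + 680 + 2380 = 3214.

3214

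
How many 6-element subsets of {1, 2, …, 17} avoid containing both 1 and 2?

All 6-subsets: C(17,6) = 12376. Those containing both fixed elements: C(15,4) = 1365.
12376 − 1365 = 11011.

11011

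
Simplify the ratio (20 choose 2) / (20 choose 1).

C(n,k+1)/C(n,k) = (n−k)/(k+1) = (20−1)/(1+1) = 19/2.

19/2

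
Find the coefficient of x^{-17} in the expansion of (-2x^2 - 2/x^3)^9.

General term: C(9,j)·(-2x^2)^j·(-2/x^3)^(9-j), with x-exponent 2j − 3(9−j) = 5j − 27.
Set 5j − 27 = -17: j = 2.
C(9,2) = 36; (-2)^2 = 4; (-2)^7 = -128.
Coefficient = 36 · 4 · (-128) = -18432.

-18432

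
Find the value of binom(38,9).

163011640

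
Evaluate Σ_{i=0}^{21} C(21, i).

The entries of row 21 sum to 2^21 = 2097152.

2097152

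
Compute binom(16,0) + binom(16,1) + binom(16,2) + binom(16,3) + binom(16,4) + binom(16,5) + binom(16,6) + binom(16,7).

26333

1 + 16 + 120 + 560 + 1820 + 4368 + 8008 + 11440 = 26333.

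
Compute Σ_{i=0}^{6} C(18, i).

31180

1 + 18 + 153 + 816 + 3060 + 8568 + 18564 = 31180.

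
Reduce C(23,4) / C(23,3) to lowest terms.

5

C(n,k+1)/C(n,k) = (n−k)/(k+1) = (23−3)/(3+1) = 20/4 = 5.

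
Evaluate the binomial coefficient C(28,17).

C(28,17) = C(28,11) by symmetry.
C(28,11) = (28·27·26·25·24·23·22·21·20·19·18) / 11! = 857180548224000 / 39916800 = 21474180.

21474180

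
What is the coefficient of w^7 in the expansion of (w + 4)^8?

32

The general term is C(8,j)·(w)^j·(4)^(8-j); the w^7 term has j = 7.
C(8,7) = 8.
Coefficient = C(8,7) · 4^1 = 8 · 4 = 32.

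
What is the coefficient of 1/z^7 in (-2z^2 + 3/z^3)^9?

General term: C(9,j)·(-2z^2)^j·(3/z^3)^(9-j), with z-exponent 2j − 3(9−j) = 5j − 27.
Set 5j − 27 = -7: j = 4.
C(9,4) = 126; (-2)^4 = 16; 3^5 = 243.
Coefficient = 126 · 16 · 243 = 489888.

489888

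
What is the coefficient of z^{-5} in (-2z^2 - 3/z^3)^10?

1959552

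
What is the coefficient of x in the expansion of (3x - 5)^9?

10546875

The general term is C(9,j)·(3x)^j·(-5)^(9-j); the x^1 term has j = 1.
C(9,1) = 9.
Coefficient = C(9,1) · 3^1 · (-5)^8 = 9 · 3 · 390625 = 10546875.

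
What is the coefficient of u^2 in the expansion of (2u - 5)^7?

The general term is C(7,j)·(2u)^j·(-5)^(7-j); the u^2 term has j = 2.
C(7,2) = 21.
Coefficient = C(7,2) · 2^2 · (-5)^5 = 21 · 4 · (-3125) = -262500.

-262500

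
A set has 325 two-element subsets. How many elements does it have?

n(n−1)/2 = 325 ⇒ n(n−1) = 650. Since 26·25 = 650, n = 26.

26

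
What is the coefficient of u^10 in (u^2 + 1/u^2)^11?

General term: C(11,j)·(u^2)^j·(1/u^2)^(11-j), with u-exponent 2j − 2(11−j) = 4j − 22.
Set 4j − 22 = 10: j = 8.
C(11,8) = 165; 1^8 = 1; 1^3 = 1.
Coefficient = 165 · 1 · 1 = 165.

165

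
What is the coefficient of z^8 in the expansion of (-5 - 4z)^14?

3075072000000

The general term is C(14,j)·(-5)^j·(-4z)^(14-j); the z^8 term has j = 6.
C(14,6) = 3003.
Coefficient = C(14,6) · (-5)^6 · (-4)^8 = 3003 · 15625 · 65536 = 3075072000000.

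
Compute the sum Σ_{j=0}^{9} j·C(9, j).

Since j·C(9,j) = 9·C(8,j−1), the sum is 9·2^8 = 9·256 = 2304.

2304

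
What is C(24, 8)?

735471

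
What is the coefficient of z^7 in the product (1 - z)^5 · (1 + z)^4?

Coefficient of z^7 = Σ_{j} C(5,j)·(-1)^j·C(4,7-j)·1^(7-j) for j from 3 to 5.
= (-10) + 20 + (-6) = 4.

4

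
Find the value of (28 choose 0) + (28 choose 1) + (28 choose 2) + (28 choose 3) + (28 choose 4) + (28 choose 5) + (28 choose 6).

1 + 28 + 378 + 3276 + 20475 + 98280 + 376740 = 499178.

499178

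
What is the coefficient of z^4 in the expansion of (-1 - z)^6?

The general term is C(6,j)·(-1)^j·(-z)^(6-j); the z^4 term has j = 2.
C(6,2) = 15.
Coefficient = C(6,2) = 15.

15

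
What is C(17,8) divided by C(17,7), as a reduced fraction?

5/4

C(n,k+1)/C(n,k) = (n−k)/(k+1) = (17−7)/(7+1) = 10/8 = 5/4.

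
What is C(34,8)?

18156204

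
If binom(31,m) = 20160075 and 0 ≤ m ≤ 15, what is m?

C(31,m) increases on 0 ≤ m ≤ 15. C(31,8) = 7888725 and C(31,9) = 20160075, so m = 9.

9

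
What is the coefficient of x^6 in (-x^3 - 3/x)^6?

540

General term: C(6,j)·(-x^3)^j·(-3/x)^(6-j), with x-exponent 3j − 1(6−j) = 4j − 6.
Set 4j − 6 = 6: j = 3.
C(6,3) = 20; (-1)^3 = -1; (-3)^3 = -27.
Coefficient = 20 · (-1) · (-27) = 540.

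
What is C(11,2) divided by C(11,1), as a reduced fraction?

5

C(n,k+1)/C(n,k) = (n−k)/(k+1) = (11−1)/(1+1) = 10/2 = 5.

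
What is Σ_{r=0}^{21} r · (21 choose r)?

Differentiating (1+x)^21 and setting x=1: Σ r·C(21,r) = 21·2^20 = 22020096.

22020096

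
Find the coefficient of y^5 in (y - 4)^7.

The general term is C(7,j)·(y)^j·(-4)^(7-j); the y^5 term has j = 5.
C(7,5) = 21.
Coefficient = C(7,5) · (-4)^2 = 21 · 16 = 336.

336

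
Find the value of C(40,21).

C(40,21) = C(40,19) by symmetry.
C(40,19) = (40·39·38·37·36·35·34·33·32·31·30·29·28·27·26·25·24·23·22) / 19! = 15969861751731289590988800000 / 121645100408832000 = 131282408400.

131282408400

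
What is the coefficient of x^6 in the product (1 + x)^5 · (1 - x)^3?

Coefficient of x^6 = Σ_{j} C(5,j)·1^j·C(3,6-j)·(-1)^(6-j) for j from 3 to 5.
= (-10) + 15 + (-3) = 2.

2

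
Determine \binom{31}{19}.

141120525

C(31,19) = C(31,12) by symmetry.
C(31,12) = (31·30·29·28·27·26·25·24·23·22·21·20) / 12! = 67596957267840000 / 479001600 = 141120525.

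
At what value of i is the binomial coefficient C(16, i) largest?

C(16,i) is maximized at i = 16/2 = 8.

8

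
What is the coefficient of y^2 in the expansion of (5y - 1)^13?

The general term is C(13,j)·(5y)^j·(-1)^(13-j); the y^2 term has j = 2.
C(13,2) = 78.
Coefficient = C(13,2) · 5^2 · (-1)^11 = 78 · 25 · (-1) = -1950.

-1950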